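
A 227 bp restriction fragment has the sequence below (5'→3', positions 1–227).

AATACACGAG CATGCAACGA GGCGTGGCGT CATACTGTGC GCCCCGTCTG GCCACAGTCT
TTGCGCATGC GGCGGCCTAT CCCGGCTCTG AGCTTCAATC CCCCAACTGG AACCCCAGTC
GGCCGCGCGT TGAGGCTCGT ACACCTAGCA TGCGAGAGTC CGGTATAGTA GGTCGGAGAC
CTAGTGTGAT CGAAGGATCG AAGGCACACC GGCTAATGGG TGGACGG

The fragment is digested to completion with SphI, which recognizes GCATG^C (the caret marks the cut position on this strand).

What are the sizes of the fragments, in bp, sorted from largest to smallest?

83, 75, 55, 14 bp

SphI sites (GCATGC) start at positions 10, 65, 148.
SphI cuts after base 5 of each site (before the last base), so after positions 14, 69, 152.
Linear molecule, 3 cuts → 4 fragments:
  1–14 → 14 bp
  15–69 → 55 bp
  70–152 → 83 bp
  153–227 → 75 bp
Sorted largest to smallest: 83, 75, 55, 14 bp.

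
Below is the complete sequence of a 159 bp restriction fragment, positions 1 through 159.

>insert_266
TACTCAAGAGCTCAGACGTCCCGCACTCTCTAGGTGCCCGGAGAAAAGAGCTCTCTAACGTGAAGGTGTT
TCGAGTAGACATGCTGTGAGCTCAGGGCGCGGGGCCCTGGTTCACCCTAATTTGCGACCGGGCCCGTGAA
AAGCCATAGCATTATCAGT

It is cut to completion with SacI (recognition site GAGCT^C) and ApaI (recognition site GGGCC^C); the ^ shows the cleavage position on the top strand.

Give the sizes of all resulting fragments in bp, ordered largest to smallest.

SacI sites (GAGCTC) start at positions 8, 48, 88.
SacI cuts after base 5 of each site (before the last base), so after positions 12, 52, 92.
ApaI sites (GGGCCC) start at positions 102, 130.
ApaI cuts after base 5 of each site (before the last base), so after positions 106, 134.
Combined cut positions: 12, 52, 92, 106, 134.
Linear molecule, 5 cuts → 6 fragments:
  1–12 → 12 bp
  13–52 → 40 bp
  53–92 → 40 bp
  93–106 → 14 bp
  107–134 → 28 bp
  135–159 → 25 bp
Sorted largest to smallest: 40, 40, 28, 25, 14, 12 bp.

40, 40, 28, 25, 14, 12 bp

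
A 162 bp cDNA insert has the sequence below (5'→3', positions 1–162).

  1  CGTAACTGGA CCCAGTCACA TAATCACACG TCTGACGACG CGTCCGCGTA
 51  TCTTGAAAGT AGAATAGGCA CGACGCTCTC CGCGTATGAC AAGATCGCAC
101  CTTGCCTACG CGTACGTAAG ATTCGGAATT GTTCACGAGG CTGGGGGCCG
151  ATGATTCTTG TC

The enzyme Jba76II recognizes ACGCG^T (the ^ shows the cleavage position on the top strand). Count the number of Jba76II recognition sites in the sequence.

2

ACGCGT occurs starting at positions 38, 108.
Jba76II cuts at 2 sites.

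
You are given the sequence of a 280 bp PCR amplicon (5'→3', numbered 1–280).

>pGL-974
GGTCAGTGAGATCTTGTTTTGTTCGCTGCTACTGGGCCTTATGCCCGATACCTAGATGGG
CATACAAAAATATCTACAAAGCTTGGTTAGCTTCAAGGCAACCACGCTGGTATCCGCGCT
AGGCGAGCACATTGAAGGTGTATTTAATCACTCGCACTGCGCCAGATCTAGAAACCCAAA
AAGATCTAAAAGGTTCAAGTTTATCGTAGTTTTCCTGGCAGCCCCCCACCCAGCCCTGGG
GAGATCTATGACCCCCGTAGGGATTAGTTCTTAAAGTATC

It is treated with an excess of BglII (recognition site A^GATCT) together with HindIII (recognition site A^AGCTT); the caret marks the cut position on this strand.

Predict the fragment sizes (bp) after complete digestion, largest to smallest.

85, 70, 60, 38, 18, 9 bp

BglII sites (AGATCT) start at positions 9, 164, 182, 242.
BglII cuts after the first base of each site, so after positions 9, 164, 182, 242.
The HindIII site (AAGCTT) starts at position 79.
HindIII cuts after the first base of each site, so after position 79.
Combined cut positions: 9, 79, 164, 182, 242.
Linear molecule, 5 cuts → 6 fragments:
  1–9 → 9 bp
  10–79 → 70 bp
  80–164 → 85 bp
  165–182 → 18 bp
  183–242 → 60 bp
  243–280 → 38 bp
Sorted largest to smallest: 85, 70, 60, 38, 18, 9 bp.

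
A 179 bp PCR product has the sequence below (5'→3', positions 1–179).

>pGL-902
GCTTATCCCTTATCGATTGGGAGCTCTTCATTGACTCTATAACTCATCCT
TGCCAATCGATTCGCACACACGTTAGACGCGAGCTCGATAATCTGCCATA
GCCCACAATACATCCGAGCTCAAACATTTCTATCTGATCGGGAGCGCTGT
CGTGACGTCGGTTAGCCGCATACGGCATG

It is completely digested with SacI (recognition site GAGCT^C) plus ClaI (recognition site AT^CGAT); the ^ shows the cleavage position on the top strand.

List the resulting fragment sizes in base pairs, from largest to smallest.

59, 35, 32, 28, 13, 12 bp

SacI sites (GAGCTC) start at positions 21, 81, 116.
SacI cuts after base 5 of each site (before the last base), so after positions 25, 85, 120.
ClaI sites (ATCGAT) start at positions 12, 56.
ClaI cuts after base 2 of each site, so after positions 13, 57.
Combined cut positions: 13, 25, 57, 85, 120.
Linear molecule, 5 cuts → 6 fragments:
  1–13 → 13 bp
  14–25 → 12 bp
  26–57 → 32 bp
  58–85 → 28 bp
  86–120 → 35 bp
  121–179 → 59 bp
Sorted largest to smallest: 59, 35, 32, 28, 13, 12 bp.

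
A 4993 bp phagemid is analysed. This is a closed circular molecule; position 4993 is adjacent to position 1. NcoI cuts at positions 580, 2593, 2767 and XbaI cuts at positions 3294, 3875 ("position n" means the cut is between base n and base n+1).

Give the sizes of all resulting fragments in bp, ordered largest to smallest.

Combined cut positions (sorted): 580, 2593, 2767, 3294, 3875.
Circular molecule, 5 cuts → 5 fragments:
  2593 − 580 = 2013 bp
  2767 − 2593 = 174 bp
  3294 − 2767 = 527 bp
  3875 − 3294 = 581 bp
  wrap: 4993 − 3875 + 580 = 1698 bp
Sorted largest to smallest: 2013, 1698, 581, 527, 174 bp.

2013, 1698, 581, 527, 174 bp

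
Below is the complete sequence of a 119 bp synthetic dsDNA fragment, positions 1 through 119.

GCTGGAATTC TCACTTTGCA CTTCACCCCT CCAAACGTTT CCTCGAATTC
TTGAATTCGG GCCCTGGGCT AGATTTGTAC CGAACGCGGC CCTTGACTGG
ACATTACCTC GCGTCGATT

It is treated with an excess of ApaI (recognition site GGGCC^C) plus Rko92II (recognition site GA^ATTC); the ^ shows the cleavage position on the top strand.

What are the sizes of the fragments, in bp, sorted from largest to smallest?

The ApaI site (GGGCCC) starts at position 59.
ApaI cuts after base 5 of each site (before the last base), so after position 63.
Rko92II sites (GAATTC) start at positions 5, 45, 53.
Rko92II cuts after base 2 of each site, so after positions 6, 46, 54.
Combined cut positions: 6, 46, 54, 63.
Linear molecule, 4 cuts → 5 fragments:
  1–6 → 6 bp
  7–46 → 40 bp
  47–54 → 8 bp
  55–63 → 9 bp
  64–119 → 56 bp
Sorted largest to smallest: 56, 40, 9, 8, 6 bp.

56, 40, 9, 8, 6 bp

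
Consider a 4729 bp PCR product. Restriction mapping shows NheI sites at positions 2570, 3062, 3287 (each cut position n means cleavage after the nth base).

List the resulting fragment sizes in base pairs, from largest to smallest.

Linear molecule, 3 cuts → 4 fragments:
  2570 − 0 = 2570 bp
  3062 − 2570 = 492 bp
  3287 − 3062 = 225 bp
  4729 − 3287 = 1442 bp
Sorted largest to smallest: 2570, 1442, 492, 225 bp.

2570, 1442, 492, 225 bp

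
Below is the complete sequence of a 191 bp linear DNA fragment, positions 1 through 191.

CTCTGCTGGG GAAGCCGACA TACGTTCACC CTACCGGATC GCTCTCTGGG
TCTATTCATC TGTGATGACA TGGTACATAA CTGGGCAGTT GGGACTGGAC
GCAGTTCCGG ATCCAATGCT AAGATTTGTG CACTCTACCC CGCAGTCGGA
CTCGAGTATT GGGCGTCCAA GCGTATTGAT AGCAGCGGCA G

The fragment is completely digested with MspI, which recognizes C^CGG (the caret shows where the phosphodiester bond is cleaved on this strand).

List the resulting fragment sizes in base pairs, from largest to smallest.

MspI sites (CCGG) start at positions 34, 107.
MspI cuts after the first base of each site, so after positions 34, 107.
Linear molecule, 2 cuts → 3 fragments:
  1–34 → 34 bp
  35–107 → 73 bp
  108–191 → 84 bp
Sorted largest to smallest: 84, 73, 34 bp.

84, 73, 34 bp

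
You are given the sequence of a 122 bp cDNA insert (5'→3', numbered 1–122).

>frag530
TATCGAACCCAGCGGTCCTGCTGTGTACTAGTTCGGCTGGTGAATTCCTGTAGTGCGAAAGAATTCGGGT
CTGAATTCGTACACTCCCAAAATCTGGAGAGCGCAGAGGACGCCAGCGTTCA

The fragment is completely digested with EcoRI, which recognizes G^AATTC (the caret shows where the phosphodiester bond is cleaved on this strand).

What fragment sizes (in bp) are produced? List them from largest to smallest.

EcoRI sites (GAATTC) start at positions 42, 61, 73.
EcoRI cuts after the first base of each site, so after positions 42, 61, 73.
Linear molecule, 3 cuts → 4 fragments:
  1–42 → 42 bp
  43–61 → 19 bp
  62–73 → 12 bp
  74–122 → 49 bp
Sorted largest to smallest: 49, 42, 19, 12 bp.

49, 42, 19, 12 bp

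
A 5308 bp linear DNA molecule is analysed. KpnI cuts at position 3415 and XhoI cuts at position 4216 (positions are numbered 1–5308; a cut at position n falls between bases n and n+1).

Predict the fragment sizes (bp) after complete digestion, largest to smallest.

Combined cut positions (sorted): 3415, 4216.
Linear molecule, 2 cuts → 3 fragments:
  3415 − 0 = 3415 bp
  4216 − 3415 = 801 bp
  5308 − 4216 = 1092 bp
Sorted largest to smallest: 3415, 1092, 801 bp.

3415, 1092, 801 bp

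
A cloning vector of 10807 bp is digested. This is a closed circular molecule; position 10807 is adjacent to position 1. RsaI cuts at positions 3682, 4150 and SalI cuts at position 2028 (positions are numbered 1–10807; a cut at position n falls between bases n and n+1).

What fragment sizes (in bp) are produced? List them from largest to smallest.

8685, 1654, 468 bp

Combined cut positions (sorted): 2028, 3682, 4150.
Circular molecule, 3 cuts → 3 fragments:
  3682 − 2028 = 1654 bp
  4150 − 3682 = 468 bp
  wrap: 10807 − 4150 + 2028 = 8685 bp
Sorted largest to smallest: 8685, 1654, 468 bp.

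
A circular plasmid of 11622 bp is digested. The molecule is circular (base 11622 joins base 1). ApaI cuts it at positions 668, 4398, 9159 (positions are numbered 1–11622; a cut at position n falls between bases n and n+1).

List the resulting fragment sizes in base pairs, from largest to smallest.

Circular molecule, 3 cuts → 3 fragments:
  4398 − 668 = 3730 bp
  9159 − 4398 = 4761 bp
  wrap: 11622 − 9159 + 668 = 3131 bp
Sorted largest to smallest: 4761, 3730, 3131 bp.

4761, 3730, 3131 bp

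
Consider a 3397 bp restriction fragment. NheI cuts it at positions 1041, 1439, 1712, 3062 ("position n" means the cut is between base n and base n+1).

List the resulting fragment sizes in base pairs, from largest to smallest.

Linear molecule, 4 cuts → 5 fragments:
  1041 − 0 = 1041 bp
  1439 − 1041 = 398 bp
  1712 − 1439 = 273 bp
  3062 − 1712 = 1350 bp
  3397 − 3062 = 335 bp
Sorted largest to smallest: 1350, 1041, 398, 335, 273 bp.

1350, 1041, 398, 335, 273 bp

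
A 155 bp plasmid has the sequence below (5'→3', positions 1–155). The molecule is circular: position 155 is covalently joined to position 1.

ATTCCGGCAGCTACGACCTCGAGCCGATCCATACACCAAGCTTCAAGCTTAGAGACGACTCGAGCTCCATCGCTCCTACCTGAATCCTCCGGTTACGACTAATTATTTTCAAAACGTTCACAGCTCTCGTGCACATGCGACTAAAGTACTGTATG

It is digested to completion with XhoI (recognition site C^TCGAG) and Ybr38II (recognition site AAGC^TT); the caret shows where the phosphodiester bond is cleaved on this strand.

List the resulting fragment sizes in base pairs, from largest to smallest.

XhoI sites (CTCGAG) start at positions 18, 59.
XhoI cuts after the first base of each site, so after positions 18, 59.
Ybr38II sites (AAGCTT) start at positions 38, 45.
Ybr38II cuts after base 4 of each site, so after positions 41, 48.
Combined cut positions: 18, 41, 48, 59.
Circular molecule, 4 cuts → 4 fragments:
  19–41 → 23 bp
  42–48 → 7 bp
  49–59 → 11 bp
  60–155 then 1–18 → 96 + 18 = 114 bp
Sorted largest to smallest: 114, 23, 11, 7 bp.

114, 23, 11, 7 bp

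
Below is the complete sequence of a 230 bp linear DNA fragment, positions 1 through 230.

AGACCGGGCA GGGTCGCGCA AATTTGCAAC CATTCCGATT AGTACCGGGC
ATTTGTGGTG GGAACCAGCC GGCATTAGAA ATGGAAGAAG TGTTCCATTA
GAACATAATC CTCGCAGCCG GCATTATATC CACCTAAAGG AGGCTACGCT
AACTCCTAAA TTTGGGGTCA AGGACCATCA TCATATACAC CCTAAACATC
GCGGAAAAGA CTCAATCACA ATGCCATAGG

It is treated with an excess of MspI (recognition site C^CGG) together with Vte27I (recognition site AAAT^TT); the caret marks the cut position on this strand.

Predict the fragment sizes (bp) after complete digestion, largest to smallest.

MspI sites (CCGG) start at positions 4, 45, 69, 118.
MspI cuts after the first base of each site, so after positions 4, 45, 69, 118.
Vte27I sites (AAATTT) start at positions 20, 158.
Vte27I cuts after base 4 of each site, so after positions 23, 161.
Combined cut positions: 4, 23, 45, 69, 118, 161.
Linear molecule, 6 cuts → 7 fragments:
  1–4 → 4 bp
  5–23 → 19 bp
  24–45 → 22 bp
  46–69 → 24 bp
  70–118 → 49 bp
  119–161 → 43 bp
  162–230 → 69 bp
Sorted largest to smallest: 69, 49, 43, 24, 22, 19, 4 bp.

69, 49, 43, 24, 22, 19, 4 bp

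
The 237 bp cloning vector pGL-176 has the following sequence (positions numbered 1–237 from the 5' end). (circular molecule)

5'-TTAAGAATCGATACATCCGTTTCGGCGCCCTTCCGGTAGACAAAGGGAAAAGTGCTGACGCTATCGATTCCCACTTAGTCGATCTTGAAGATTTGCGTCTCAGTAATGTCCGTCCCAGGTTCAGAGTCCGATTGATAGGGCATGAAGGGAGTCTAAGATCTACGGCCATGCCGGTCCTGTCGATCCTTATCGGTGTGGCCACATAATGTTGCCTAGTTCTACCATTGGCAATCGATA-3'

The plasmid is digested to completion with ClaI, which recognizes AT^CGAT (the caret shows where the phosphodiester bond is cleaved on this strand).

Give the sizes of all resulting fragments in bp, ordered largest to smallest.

ClaI sites (ATCGAT) start at positions 7, 63, 231.
ClaI cuts after base 2 of each site, so after positions 8, 64, 232.
Circular molecule, 3 cuts → 3 fragments:
  9–64 → 56 bp
  65–232 → 168 bp
  233–237 then 1–8 → 5 + 8 = 13 bp
Sorted largest to smallest: 168, 56, 13 bp.

168, 56, 13 bp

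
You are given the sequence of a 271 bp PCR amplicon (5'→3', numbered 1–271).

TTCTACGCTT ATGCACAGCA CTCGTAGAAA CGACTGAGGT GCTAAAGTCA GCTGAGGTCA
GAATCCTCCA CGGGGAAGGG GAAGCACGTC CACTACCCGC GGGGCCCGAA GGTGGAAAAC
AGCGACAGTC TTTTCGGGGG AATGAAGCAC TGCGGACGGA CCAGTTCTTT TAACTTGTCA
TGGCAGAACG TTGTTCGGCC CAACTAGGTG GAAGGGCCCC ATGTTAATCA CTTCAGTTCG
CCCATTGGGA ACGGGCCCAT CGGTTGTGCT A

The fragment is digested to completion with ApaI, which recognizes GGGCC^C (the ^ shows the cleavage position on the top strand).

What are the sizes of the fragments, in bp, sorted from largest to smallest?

112, 106, 39, 14 bp

ApaI sites (GGGCCC) start at positions 102, 214, 253.
ApaI cuts after base 5 of each site (before the last base), so after positions 106, 218, 257.
Linear molecule, 3 cuts → 4 fragments:
  1–106 → 106 bp
  107–218 → 112 bp
  219–257 → 39 bp
  258–271 → 14 bp
Sorted largest to smallest: 112, 106, 39, 14 bp.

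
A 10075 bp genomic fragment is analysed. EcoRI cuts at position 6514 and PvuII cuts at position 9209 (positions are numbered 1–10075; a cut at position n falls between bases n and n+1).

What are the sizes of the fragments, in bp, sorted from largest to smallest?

Combined cut positions (sorted): 6514, 9209.
Linear molecule, 2 cuts → 3 fragments:
  6514 − 0 = 6514 bp
  9209 − 6514 = 2695 bp
  10075 − 9209 = 866 bp
Sorted largest to smallest: 6514, 2695, 866 bp.

6514, 2695, 866 bp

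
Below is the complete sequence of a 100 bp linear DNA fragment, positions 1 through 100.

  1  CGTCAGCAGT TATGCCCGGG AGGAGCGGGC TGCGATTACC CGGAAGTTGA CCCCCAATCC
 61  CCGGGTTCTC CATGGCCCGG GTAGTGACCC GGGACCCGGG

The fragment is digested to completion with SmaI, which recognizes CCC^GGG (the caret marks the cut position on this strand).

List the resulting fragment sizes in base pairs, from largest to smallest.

SmaI sites (CCCGGG) start at positions 15, 60, 76, 88, 95.
SmaI cuts after base 3 of each site, so after positions 17, 62, 78, 90, 97.
Linear molecule, 5 cuts → 6 fragments:
  1–17 → 17 bp
  18–62 → 45 bp
  63–78 → 16 bp
  79–90 → 12 bp
  91–97 → 7 bp
  98–100 → 3 bp
Sorted largest to smallest: 45, 17, 16, 12, 7, 3 bp.

45, 17, 16, 12, 7, 3 bp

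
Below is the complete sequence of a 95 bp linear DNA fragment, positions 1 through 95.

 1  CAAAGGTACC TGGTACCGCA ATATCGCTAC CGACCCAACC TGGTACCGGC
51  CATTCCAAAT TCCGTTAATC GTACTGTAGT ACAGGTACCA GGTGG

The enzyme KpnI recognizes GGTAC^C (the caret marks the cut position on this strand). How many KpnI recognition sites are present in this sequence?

GGTACC occurs starting at positions 5, 12, 42, 84.
KpnI cuts at 4 sites.

4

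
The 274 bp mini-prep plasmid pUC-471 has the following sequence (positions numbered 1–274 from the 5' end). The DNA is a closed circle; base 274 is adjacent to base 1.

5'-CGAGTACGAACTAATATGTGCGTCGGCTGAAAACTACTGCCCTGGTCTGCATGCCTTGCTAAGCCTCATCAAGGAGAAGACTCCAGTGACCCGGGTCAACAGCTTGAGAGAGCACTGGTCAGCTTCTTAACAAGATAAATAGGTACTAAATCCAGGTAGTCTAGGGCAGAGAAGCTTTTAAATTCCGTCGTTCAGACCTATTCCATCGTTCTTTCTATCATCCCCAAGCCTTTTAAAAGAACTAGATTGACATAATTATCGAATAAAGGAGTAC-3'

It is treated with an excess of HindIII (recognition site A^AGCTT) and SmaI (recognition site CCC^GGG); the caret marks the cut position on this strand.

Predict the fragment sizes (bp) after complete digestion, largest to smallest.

194, 80 bp

The HindIII site (AAGCTT) starts at position 172.
HindIII cuts after the first base of each site, so after position 172.
The SmaI site (CCCGGG) starts at position 90.
SmaI cuts after base 3 of each site, so after position 92.
Combined cut positions: 92, 172.
Circular molecule, 2 cuts → 2 fragments:
  93–172 → 80 bp
  173–274 then 1–92 → 102 + 92 = 194 bp
Sorted largest to smallest: 194, 80 bp.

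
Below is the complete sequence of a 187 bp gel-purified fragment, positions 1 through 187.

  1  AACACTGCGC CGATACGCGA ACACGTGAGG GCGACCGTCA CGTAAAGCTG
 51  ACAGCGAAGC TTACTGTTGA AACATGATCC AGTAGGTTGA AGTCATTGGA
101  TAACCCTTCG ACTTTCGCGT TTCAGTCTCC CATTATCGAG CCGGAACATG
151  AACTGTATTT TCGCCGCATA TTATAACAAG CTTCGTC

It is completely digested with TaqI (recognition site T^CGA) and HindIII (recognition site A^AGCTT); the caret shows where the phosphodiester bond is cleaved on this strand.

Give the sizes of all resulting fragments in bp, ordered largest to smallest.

57, 51, 42, 28, 9 bp

TaqI sites (TCGA) start at positions 108, 136.
TaqI cuts after the first base of each site, so after positions 108, 136.
HindIII sites (AAGCTT) start at positions 57, 178.
HindIII cuts after the first base of each site, so after positions 57, 178.
Combined cut positions: 57, 108, 136, 178.
Linear molecule, 4 cuts → 5 fragments:
  1–57 → 57 bp
  58–108 → 51 bp
  109–136 → 28 bp
  137–178 → 42 bp
  179–187 → 9 bp
Sorted largest to smallest: 57, 51, 42, 28, 9 bp.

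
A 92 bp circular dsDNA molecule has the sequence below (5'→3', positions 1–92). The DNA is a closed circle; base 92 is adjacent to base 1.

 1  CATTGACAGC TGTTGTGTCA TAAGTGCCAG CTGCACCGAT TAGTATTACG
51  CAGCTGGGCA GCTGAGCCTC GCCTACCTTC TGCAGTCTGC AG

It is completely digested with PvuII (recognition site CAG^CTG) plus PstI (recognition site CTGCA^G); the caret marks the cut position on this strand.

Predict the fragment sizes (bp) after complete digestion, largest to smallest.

23, 23, 21, 10, 8, 7 bp

PvuII sites (CAGCTG) start at positions 7, 28, 51, 59.
PvuII cuts after base 3 of each site, so after positions 9, 30, 53, 61.
PstI sites (CTGCAG) start at positions 80, 87.
PstI cuts after base 5 of each site (before the last base), so after positions 84, 91.
Combined cut positions: 9, 30, 53, 61, 84, 91.
Circular molecule, 6 cuts → 6 fragments:
  10–30 → 21 bp
  31–53 → 23 bp
  54–61 → 8 bp
  62–84 → 23 bp
  85–91 → 7 bp
  92–92 then 1–9 → 1 + 9 = 10 bp
Sorted largest to smallest: 23, 23, 21, 10, 8, 7 bp.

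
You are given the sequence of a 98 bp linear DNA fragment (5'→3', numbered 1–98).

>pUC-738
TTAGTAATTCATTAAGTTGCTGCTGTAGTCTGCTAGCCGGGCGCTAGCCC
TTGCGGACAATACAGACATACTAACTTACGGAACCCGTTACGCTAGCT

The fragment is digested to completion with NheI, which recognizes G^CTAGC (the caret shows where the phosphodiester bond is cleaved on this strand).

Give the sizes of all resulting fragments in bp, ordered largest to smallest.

NheI sites (GCTAGC) start at positions 32, 43, 92.
NheI cuts after the first base of each site, so after positions 32, 43, 92.
Linear molecule, 3 cuts → 4 fragments:
  1–32 → 32 bp
  33–43 → 11 bp
  44–92 → 49 bp
  93–98 → 6 bp
Sorted largest to smallest: 49, 32, 11, 6 bp.

49, 32, 11, 6 bp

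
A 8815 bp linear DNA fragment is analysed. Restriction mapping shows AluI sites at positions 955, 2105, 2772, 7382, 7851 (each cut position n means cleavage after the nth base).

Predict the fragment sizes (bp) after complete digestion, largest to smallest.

4610, 1150, 964, 955, 667, 469 bp

Linear molecule, 5 cuts → 6 fragments:
  955 − 0 = 955 bp
  2105 − 955 = 1150 bp
  2772 − 2105 = 667 bp
  7382 − 2772 = 4610 bp
  7851 − 7382 = 469 bp
  8815 − 7851 = 964 bp
Sorted largest to smallest: 4610, 1150, 964, 955, 667, 469 bp.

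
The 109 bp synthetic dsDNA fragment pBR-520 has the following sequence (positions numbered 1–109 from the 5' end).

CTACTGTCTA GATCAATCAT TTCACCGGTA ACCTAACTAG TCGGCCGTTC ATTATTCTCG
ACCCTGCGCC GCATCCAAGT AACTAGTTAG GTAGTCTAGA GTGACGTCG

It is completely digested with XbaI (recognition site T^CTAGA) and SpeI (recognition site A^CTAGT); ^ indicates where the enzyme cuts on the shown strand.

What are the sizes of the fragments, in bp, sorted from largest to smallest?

XbaI sites (TCTAGA) start at positions 7, 95.
XbaI cuts after the first base of each site, so after positions 7, 95.
SpeI sites (ACTAGT) start at positions 36, 82.
SpeI cuts after the first base of each site, so after positions 36, 82.
Combined cut positions: 7, 36, 82, 95.
Linear molecule, 4 cuts → 5 fragments:
  1–7 → 7 bp
  8–36 → 29 bp
  37–82 → 46 bp
  83–95 → 13 bp
  96–109 → 14 bp
Sorted largest to smallest: 46, 29, 14, 13, 7 bp.

46, 29, 14, 13, 7 bp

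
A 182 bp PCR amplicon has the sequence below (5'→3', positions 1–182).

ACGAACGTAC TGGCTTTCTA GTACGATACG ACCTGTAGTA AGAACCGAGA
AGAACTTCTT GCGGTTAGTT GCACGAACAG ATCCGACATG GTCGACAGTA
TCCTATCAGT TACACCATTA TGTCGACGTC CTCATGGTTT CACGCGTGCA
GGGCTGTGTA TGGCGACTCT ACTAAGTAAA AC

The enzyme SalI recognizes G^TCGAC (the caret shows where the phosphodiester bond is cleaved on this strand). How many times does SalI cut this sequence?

2

GTCGAC occurs starting at positions 91, 122.
SalI cuts at 2 sites.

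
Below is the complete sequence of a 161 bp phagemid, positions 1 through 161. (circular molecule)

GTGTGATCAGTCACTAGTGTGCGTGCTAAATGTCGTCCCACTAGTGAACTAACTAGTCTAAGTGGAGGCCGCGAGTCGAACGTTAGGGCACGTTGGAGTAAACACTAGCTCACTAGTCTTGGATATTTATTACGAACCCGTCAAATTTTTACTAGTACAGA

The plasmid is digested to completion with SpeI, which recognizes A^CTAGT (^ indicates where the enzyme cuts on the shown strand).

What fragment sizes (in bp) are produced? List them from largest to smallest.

60, 39, 27, 23, 12 bp

SpeI sites (ACTAGT) start at positions 13, 40, 52, 112, 151.
SpeI cuts after the first base of each site, so after positions 13, 40, 52, 112, 151.
Circular molecule, 5 cuts → 5 fragments:
  14–40 → 27 bp
  41–52 → 12 bp
  53–112 → 60 bp
  113–151 → 39 bp
  152–161 then 1–13 → 10 + 13 = 23 bp
Sorted largest to smallest: 60, 39, 27, 23, 12 bp.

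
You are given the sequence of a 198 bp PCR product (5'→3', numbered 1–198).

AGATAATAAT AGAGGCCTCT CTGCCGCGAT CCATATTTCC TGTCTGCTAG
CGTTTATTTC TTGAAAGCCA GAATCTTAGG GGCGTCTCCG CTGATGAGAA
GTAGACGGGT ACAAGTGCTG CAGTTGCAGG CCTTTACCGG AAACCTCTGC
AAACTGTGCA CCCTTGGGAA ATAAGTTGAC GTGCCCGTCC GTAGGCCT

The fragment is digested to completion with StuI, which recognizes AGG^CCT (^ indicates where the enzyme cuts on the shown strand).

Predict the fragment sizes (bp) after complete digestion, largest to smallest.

115, 65, 15, 3 bp

StuI sites (AGGCCT) start at positions 13, 128, 193.
StuI cuts after base 3 of each site, so after positions 15, 130, 195.
Linear molecule, 3 cuts → 4 fragments:
  1–15 → 15 bp
  16–130 → 115 bp
  131–195 → 65 bp
  196–198 → 3 bp
Sorted largest to smallest: 115, 65, 15, 3 bp.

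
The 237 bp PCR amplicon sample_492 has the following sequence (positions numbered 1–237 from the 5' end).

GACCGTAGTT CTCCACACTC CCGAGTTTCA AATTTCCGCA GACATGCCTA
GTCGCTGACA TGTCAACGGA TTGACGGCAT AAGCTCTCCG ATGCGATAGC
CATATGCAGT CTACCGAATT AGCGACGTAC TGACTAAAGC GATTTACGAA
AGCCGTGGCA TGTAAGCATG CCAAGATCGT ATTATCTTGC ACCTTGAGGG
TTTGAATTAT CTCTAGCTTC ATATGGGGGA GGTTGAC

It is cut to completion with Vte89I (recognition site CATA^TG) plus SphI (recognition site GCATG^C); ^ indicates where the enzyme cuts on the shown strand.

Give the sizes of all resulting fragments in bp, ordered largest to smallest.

Vte89I sites (CATATG) start at positions 101, 220.
Vte89I cuts after base 4 of each site, so after positions 104, 223.
The SphI site (GCATGC) starts at position 166.
SphI cuts after base 5 of each site (before the last base), so after position 170.
Combined cut positions: 104, 170, 223.
Linear molecule, 3 cuts → 4 fragments:
  1–104 → 104 bp
  105–170 → 66 bp
  171–223 → 53 bp
  224–237 → 14 bp
Sorted largest to smallest: 104, 66, 53, 14 bp.

104, 66, 53, 14 bp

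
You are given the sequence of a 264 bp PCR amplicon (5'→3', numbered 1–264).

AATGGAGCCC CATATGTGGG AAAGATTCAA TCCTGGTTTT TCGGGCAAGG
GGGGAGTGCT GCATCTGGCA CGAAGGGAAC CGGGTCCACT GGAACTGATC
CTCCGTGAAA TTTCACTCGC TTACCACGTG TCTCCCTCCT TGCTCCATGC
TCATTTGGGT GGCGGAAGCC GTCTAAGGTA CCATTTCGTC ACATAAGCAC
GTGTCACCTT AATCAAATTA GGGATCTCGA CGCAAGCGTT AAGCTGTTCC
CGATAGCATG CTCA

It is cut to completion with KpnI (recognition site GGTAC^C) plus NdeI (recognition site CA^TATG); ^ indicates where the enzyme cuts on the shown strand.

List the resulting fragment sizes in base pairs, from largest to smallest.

The KpnI site (GGTACC) starts at position 177.
KpnI cuts after base 5 of each site (before the last base), so after position 181.
The NdeI site (CATATG) starts at position 11.
NdeI cuts after base 2 of each site, so after position 12.
Combined cut positions: 12, 181.
Linear molecule, 2 cuts → 3 fragments:
  1–12 → 12 bp
  13–181 → 169 bp
  182–264 → 83 bp
Sorted largest to smallest: 169, 83, 12 bp.

169, 83, 12 bp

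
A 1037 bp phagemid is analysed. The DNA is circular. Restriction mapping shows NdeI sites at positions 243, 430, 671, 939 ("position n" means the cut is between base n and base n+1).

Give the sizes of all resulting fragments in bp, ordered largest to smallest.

Circular molecule, 4 cuts → 4 fragments:
  430 − 243 = 187 bp
  671 − 430 = 241 bp
  939 − 671 = 268 bp
  wrap: 1037 − 939 + 243 = 341 bp
Sorted largest to smallest: 341, 268, 241, 187 bp.

341, 268, 241, 187 bp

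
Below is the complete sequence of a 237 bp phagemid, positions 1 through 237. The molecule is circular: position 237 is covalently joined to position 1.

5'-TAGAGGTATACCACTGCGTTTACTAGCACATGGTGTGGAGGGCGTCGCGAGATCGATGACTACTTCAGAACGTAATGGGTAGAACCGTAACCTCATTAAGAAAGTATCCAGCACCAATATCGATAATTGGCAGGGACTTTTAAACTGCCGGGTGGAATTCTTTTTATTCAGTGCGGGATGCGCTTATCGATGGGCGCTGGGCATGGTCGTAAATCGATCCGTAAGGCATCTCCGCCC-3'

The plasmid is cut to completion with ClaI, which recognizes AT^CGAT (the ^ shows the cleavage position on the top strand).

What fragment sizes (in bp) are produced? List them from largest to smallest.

76, 67, 67, 27 bp

ClaI sites (ATCGAT) start at positions 52, 119, 186, 213.
ClaI cuts after base 2 of each site, so after positions 53, 120, 187, 214.
Circular molecule, 4 cuts → 4 fragments:
  54–120 → 67 bp
  121–187 → 67 bp
  188–214 → 27 bp
  215–237 then 1–53 → 23 + 53 = 76 bp
Sorted largest to smallest: 76, 67, 67, 27 bp.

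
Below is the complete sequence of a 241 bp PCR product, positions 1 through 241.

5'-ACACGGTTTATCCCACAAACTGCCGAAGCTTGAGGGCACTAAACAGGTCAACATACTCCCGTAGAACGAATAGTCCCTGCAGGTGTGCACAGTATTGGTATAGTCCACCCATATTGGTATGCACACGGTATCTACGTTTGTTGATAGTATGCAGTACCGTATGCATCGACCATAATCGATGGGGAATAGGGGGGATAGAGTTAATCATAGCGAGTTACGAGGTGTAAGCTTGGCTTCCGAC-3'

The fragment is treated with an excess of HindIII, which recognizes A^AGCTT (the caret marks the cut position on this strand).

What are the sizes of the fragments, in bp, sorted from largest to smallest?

200, 26, 15 bp

HindIII sites (AAGCTT) start at positions 26, 226.
HindIII cuts after the first base of each site, so after positions 26, 226.
Linear molecule, 2 cuts → 3 fragments:
  1–26 → 26 bp
  27–226 → 200 bp
  227–241 → 15 bp
Sorted largest to smallest: 200, 26, 15 bp.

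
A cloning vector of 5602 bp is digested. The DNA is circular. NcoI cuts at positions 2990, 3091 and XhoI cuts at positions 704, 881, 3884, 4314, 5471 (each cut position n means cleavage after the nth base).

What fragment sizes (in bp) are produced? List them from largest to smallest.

Combined cut positions (sorted): 704, 881, 2990, 3091, 3884, 4314, 5471.
Circular molecule, 7 cuts → 7 fragments:
  881 − 704 = 177 bp
  2990 − 881 = 2109 bp
  3091 − 2990 = 101 bp
  3884 − 3091 = 793 bp
  4314 − 3884 = 430 bp
  5471 − 4314 = 1157 bp
  wrap: 5602 − 5471 + 704 = 835 bp
Sorted largest to smallest: 2109, 1157, 835, 793, 430, 177, 101 bp.

2109, 1157, 835, 793, 430, 177, 101 bp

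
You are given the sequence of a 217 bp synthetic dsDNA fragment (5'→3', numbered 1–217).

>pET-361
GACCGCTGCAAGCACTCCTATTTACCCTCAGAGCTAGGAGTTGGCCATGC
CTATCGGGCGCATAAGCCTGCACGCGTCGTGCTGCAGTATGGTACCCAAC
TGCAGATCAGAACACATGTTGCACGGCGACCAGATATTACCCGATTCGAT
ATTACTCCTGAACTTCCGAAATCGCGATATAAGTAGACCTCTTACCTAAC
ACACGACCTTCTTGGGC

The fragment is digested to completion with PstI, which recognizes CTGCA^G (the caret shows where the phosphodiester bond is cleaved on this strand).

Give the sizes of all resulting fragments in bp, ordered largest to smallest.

PstI sites (CTGCAG) start at positions 82, 100.
PstI cuts after base 5 of each site (before the last base), so after positions 86, 104.
Linear molecule, 2 cuts → 3 fragments:
  1–86 → 86 bp
  87–104 → 18 bp
  105–217 → 113 bp
Sorted largest to smallest: 113, 86, 18 bp.

113, 86, 18 bp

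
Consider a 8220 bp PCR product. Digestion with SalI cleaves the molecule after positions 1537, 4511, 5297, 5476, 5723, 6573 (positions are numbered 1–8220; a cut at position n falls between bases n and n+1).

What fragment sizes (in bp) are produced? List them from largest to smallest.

Linear molecule, 6 cuts → 7 fragments:
  1537 − 0 = 1537 bp
  4511 − 1537 = 2974 bp
  5297 − 4511 = 786 bp
  5476 − 5297 = 179 bp
  5723 − 5476 = 247 bp
  6573 − 5723 = 850 bp
  8220 − 6573 = 1647 bp
Sorted largest to smallest: 2974, 1647, 1537, 850, 786, 247, 179 bp.

2974, 1647, 1537, 850, 786, 247, 179 bp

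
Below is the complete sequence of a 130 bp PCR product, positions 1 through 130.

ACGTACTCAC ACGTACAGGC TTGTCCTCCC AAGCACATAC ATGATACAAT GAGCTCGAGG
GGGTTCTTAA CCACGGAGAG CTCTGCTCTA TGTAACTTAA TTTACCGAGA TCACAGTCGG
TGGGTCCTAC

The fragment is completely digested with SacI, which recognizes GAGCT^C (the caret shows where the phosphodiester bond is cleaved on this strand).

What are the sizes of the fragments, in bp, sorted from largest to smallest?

SacI sites (GAGCTC) start at positions 51, 78.
SacI cuts after base 5 of each site (before the last base), so after positions 55, 82.
Linear molecule, 2 cuts → 3 fragments:
  1–55 → 55 bp
  56–82 → 27 bp
  83–130 → 48 bp
Sorted largest to smallest: 55, 48, 27 bp.

55, 48, 27 bp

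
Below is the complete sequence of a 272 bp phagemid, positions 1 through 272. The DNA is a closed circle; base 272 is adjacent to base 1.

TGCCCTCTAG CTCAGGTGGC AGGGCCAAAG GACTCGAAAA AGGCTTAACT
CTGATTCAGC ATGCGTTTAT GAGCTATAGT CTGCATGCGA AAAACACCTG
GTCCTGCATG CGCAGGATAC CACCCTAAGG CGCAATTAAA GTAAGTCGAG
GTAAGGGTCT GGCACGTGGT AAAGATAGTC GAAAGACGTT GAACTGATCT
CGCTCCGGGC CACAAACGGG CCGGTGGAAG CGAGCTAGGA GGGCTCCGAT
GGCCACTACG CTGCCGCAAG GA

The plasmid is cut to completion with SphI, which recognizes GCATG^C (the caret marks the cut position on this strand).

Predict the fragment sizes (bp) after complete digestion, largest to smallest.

SphI sites (GCATGC) start at positions 59, 83, 106.
SphI cuts after base 5 of each site (before the last base), so after positions 63, 87, 110.
Circular molecule, 3 cuts → 3 fragments:
  64–87 → 24 bp
  88–110 → 23 bp
  111–272 then 1–63 → 162 + 63 = 225 bp
Sorted largest to smallest: 225, 24, 23 bp.

225, 24, 23 bp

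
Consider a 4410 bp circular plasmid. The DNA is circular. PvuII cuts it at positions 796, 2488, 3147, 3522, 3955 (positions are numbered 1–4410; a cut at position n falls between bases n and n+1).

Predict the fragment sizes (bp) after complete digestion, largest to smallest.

Circular molecule, 5 cuts → 5 fragments:
  2488 − 796 = 1692 bp
  3147 − 2488 = 659 bp
  3522 − 3147 = 375 bp
  3955 − 3522 = 433 bp
  wrap: 4410 − 3955 + 796 = 1251 bp
Sorted largest to smallest: 1692, 1251, 659, 433, 375 bp.

1692, 1251, 659, 433, 375 bp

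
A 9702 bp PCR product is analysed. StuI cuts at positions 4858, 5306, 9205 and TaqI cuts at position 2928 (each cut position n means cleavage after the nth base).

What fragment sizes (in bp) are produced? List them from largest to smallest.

Combined cut positions (sorted): 2928, 4858, 5306, 9205.
Linear molecule, 4 cuts → 5 fragments:
  2928 − 0 = 2928 bp
  4858 − 2928 = 1930 bp
  5306 − 4858 = 448 bp
  9205 − 5306 = 3899 bp
  9702 − 9205 = 497 bp
Sorted largest to smallest: 3899, 2928, 1930, 497, 448 bp.

3899, 2928, 1930, 497, 448 bp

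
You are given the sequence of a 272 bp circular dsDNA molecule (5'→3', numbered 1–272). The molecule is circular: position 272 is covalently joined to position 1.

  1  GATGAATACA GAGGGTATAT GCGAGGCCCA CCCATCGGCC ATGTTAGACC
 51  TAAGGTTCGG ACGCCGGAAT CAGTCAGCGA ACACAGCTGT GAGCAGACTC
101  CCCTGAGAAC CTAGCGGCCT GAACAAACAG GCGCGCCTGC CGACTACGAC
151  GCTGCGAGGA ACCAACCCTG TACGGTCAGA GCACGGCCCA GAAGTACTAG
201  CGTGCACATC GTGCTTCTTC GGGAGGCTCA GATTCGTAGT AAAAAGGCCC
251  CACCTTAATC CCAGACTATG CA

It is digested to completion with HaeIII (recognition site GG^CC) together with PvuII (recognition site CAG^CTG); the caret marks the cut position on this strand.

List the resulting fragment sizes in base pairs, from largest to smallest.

69, 61, 51, 48, 31, 12 bp

HaeIII sites (GGCC) start at positions 25, 37, 116, 185, 246.
HaeIII cuts after base 2 of each site, so after positions 26, 38, 117, 186, 247.
The PvuII site (CAGCTG) starts at position 84.
PvuII cuts after base 3 of each site, so after position 86.
Combined cut positions: 26, 38, 86, 117, 186, 247.
Circular molecule, 6 cuts → 6 fragments:
  27–38 → 12 bp
  39–86 → 48 bp
  87–117 → 31 bp
  118–186 → 69 bp
  187–247 → 61 bp
  248–272 then 1–26 → 25 + 26 = 51 bp
Sorted largest to smallest: 69, 61, 51, 48, 31, 12 bp.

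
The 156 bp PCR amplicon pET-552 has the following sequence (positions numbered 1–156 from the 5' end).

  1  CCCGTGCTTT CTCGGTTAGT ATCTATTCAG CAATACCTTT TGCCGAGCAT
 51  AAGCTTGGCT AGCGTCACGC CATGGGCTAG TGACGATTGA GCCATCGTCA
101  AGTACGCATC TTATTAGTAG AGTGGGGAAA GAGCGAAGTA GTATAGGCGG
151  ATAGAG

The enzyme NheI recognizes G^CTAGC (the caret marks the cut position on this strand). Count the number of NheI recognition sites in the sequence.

GCTAGC occurs starting at position 58.
NheI cuts at 1 site.

1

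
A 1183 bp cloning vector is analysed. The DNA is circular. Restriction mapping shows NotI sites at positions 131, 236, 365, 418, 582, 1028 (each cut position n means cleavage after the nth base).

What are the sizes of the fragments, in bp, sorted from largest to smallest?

Circular molecule, 6 cuts → 6 fragments:
  236 − 131 = 105 bp
  365 − 236 = 129 bp
  418 − 365 = 53 bp
  582 − 418 = 164 bp
  1028 − 582 = 446 bp
  wrap: 1183 − 1028 + 131 = 286 bp
Sorted largest to smallest: 446, 286, 164, 129, 105, 53 bp.

446, 286, 164, 129, 105, 53 bp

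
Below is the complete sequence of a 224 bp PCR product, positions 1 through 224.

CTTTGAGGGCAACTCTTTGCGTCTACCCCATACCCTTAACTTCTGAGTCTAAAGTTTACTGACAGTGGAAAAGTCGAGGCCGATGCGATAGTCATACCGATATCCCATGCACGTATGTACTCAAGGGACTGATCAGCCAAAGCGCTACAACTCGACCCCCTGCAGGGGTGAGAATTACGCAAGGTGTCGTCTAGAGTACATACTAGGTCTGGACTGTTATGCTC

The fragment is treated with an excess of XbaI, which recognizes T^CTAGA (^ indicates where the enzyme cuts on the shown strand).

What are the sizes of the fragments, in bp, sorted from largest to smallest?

The XbaI site (TCTAGA) starts at position 190.
XbaI cuts after the first base of each site, so after position 190.
Linear molecule, 1 cut → 2 fragments:
  1–190 → 190 bp
  191–224 → 34 bp
Sorted largest to smallest: 190, 34 bp.

190, 34 bp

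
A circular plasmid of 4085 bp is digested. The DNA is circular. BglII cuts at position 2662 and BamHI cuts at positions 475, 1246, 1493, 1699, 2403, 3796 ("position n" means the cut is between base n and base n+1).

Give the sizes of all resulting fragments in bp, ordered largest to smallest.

1134, 771, 764, 704, 259, 247, 206 bp

Combined cut positions (sorted): 475, 1246, 1493, 1699, 2403, 2662, 3796.
Circular molecule, 7 cuts → 7 fragments:
  1246 − 475 = 771 bp
  1493 − 1246 = 247 bp
  1699 − 1493 = 206 bp
  2403 − 1699 = 704 bp
  2662 − 2403 = 259 bp
  3796 − 2662 = 1134 bp
  wrap: 4085 − 3796 + 475 = 764 bp
Sorted largest to smallest: 1134, 771, 764, 704, 259, 247, 206 bp.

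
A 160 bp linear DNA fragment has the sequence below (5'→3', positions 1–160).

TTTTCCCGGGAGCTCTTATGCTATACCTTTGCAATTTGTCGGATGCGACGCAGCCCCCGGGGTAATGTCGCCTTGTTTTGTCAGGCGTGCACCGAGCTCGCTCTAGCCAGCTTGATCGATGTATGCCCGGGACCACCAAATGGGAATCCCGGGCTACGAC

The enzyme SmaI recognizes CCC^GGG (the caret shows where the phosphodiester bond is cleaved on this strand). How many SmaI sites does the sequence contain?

CCCGGG occurs starting at positions 5, 56, 126, 148.
SmaI cuts at 4 sites.

4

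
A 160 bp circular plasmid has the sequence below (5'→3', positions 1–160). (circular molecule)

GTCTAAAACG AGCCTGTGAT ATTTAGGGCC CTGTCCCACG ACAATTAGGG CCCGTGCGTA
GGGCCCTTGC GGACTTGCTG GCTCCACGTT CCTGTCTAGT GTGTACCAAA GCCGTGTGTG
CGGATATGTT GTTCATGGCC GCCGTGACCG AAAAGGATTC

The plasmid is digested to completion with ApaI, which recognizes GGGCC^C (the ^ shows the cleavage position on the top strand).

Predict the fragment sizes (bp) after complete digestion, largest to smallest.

ApaI sites (GGGCCC) start at positions 26, 48, 61.
ApaI cuts after base 5 of each site (before the last base), so after positions 30, 52, 65.
Circular molecule, 3 cuts → 3 fragments:
  31–52 → 22 bp
  53–65 → 13 bp
  66–160 then 1–30 → 95 + 30 = 125 bp
Sorted largest to smallest: 125, 22, 13 bp.

125, 22, 13 bp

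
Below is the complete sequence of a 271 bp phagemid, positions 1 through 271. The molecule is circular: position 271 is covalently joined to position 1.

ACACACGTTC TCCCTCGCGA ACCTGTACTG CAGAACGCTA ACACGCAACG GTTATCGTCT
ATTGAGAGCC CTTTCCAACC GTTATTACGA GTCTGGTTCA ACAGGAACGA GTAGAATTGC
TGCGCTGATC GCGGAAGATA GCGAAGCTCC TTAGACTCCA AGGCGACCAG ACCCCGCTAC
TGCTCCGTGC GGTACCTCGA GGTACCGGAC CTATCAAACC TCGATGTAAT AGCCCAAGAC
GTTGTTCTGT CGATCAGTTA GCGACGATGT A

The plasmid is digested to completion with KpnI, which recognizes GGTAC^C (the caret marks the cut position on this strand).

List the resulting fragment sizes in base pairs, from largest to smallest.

261, 10 bp

KpnI sites (GGTACC) start at positions 191, 201.
KpnI cuts after base 5 of each site (before the last base), so after positions 195, 205.
Circular molecule, 2 cuts → 2 fragments:
  196–205 → 10 bp
  206–271 then 1–195 → 66 + 195 = 261 bp
Sorted largest to smallest: 261, 10 bp.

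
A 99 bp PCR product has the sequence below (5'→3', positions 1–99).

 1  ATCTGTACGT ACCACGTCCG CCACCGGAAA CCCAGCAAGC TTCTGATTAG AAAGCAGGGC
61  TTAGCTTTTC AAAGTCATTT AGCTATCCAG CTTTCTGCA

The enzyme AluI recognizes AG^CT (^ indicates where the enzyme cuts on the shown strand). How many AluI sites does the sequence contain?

AGCT occurs starting at positions 38, 63, 81, 89.
AluI cuts at 4 sites.

4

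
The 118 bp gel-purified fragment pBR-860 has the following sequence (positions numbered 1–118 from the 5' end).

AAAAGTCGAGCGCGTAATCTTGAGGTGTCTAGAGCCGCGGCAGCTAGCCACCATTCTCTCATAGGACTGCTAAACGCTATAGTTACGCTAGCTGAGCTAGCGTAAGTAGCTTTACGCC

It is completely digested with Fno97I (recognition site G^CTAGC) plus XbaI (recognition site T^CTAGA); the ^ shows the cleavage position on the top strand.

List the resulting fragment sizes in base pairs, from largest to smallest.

44, 28, 22, 15, 9 bp

Fno97I sites (GCTAGC) start at positions 43, 87, 96.
Fno97I cuts after the first base of each site, so after positions 43, 87, 96.
The XbaI site (TCTAGA) starts at position 28.
XbaI cuts after the first base of each site, so after position 28.
Combined cut positions: 28, 43, 87, 96.
Linear molecule, 4 cuts → 5 fragments:
  1–28 → 28 bp
  29–43 → 15 bp
  44–87 → 44 bp
  88–96 → 9 bp
  97–118 → 22 bp
Sorted largest to smallest: 44, 28, 22, 15, 9 bp.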